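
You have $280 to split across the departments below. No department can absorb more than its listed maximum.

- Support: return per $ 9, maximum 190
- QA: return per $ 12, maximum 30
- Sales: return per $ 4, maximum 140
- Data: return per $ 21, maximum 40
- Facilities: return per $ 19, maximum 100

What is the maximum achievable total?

4090

Rank by return per $: Data 21 > Facilities 19 > QA 12 > Support 9 > Sales 4.
Data: +40 to 40 (cap) — 240 left.
Facilities takes 100 to reach its cap of 100 — 140 left.
QA takes 30 to reach its cap of 30 — 110 left.
Support: +110 (room for 190) → 110. Pool exhausted.
Total = 9×110 + 12×30 + 21×40 + 19×100 = 4090.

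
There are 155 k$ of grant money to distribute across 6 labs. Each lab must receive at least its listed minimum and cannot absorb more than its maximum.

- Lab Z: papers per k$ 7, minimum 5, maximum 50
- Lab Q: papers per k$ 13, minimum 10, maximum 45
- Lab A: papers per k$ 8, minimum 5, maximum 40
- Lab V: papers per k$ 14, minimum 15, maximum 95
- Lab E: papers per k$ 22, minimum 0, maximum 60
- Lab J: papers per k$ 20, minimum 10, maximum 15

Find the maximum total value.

2665

Meeting every minimum uses 5+10+5+15+0+10 = 45 k$, leaving 110.
Order the labs by papers per k$: Lab E 22 > Lab J 20 > Lab V 14 > Lab Q 13 > Lab A 8 > Lab Z 7.
Lab E takes 60 more to reach its cap of 60 → 50 left.
Lab J: +5 to 15 (cap) → 45 left.
Only 45 left; Lab V takes them to reach 60.
Total = 7×5 + 13×10 + 8×5 + 14×60 + 22×60 + 20×15 = 2665.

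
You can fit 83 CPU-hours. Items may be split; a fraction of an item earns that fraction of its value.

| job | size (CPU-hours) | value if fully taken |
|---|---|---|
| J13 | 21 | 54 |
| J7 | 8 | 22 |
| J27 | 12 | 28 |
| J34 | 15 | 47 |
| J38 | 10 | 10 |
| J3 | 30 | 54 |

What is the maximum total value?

199.6

Rank by value-to-size ratio: J34 47/15≈3.13, J7 22/8≈2.75, J13 54/21≈2.57, J27 28/12≈2.33, J3 54/30≈1.8, J38 10/10≈1.
J34: take in full, 15 CPU-hours for value 47 — 68 left.
Take all of J7 (8 CPU-hours, value 22) — 60 CPU-hours left.
J13: take in full, 21 CPU-hours for value 54 — 39 left.
Take all of J27 (12 CPU-hours, value 28) — 27 CPU-hours left.
27 CPU-hours left: a 27/30 share of J3 gives 54×27/30 = 48.6.
Total value = 199.6.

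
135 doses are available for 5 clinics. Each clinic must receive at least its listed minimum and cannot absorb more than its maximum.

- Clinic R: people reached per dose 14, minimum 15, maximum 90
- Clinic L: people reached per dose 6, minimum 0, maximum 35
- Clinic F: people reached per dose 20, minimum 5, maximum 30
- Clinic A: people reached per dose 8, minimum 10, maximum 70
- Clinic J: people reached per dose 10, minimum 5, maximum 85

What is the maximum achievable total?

Meeting every minimum uses 15+0+5+10+5 = 35 doses, leaving 100.
Order the clinics by people reached per dose: Clinic F 20 > Clinic R 14 > Clinic J 10 > Clinic A 8 > Clinic L 6.
Clinic F takes 25 more to reach its cap of 30 — 75 left.
Clinic R: +75 to 90 (cap) — 0 left.
Total = 14×90 + 20×30 + 8×10 + 10×5 = 1990.

1990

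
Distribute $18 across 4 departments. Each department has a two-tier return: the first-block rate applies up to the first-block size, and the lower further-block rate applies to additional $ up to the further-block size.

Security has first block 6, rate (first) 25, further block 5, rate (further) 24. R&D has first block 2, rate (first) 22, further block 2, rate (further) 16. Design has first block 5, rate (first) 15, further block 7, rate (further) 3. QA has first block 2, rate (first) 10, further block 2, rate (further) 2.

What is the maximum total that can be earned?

Rank every tier by rate: Security/T1 25 > Security/T2 24 > R&D/T1 22 > R&D/T2 16 > Design/T1 15 > QA/T1 10 > Design/T2 3 > QA/T2 2.
Security/T1 (25): +6 — 12 left.
Security T2 at 24: fill all 5 — 7 left.
R&D/T1 (22): +2 — 5 left.
R&D/T2 (16): +2 — 3 left.
Design T1 at 15: only 3 left, fill 3.
Total = 25×6 + 24×5 + 22×2 + 16×2 + 15×3 = 391.

391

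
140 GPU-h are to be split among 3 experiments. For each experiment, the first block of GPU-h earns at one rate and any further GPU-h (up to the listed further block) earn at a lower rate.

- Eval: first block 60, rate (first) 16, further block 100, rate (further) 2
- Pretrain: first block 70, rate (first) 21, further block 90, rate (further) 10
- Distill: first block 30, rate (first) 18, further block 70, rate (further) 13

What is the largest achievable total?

2650

Order all 6 blocks by rate: Pretrain/tier1 21 > Distill/tier1 18 > Eval/tier1 16 > Distill/tier2 13 > Pretrain/tier2 10 > Eval/tier2 2.
Pretrain tier1 at 21: fill all 70 — 70 left.
Distill tier1 at 18: fill all 30 — 40 left.
40 remain; put them into Eval tier1 at 16.
Total = 21×70 + 18×30 + 16×40 = 2650.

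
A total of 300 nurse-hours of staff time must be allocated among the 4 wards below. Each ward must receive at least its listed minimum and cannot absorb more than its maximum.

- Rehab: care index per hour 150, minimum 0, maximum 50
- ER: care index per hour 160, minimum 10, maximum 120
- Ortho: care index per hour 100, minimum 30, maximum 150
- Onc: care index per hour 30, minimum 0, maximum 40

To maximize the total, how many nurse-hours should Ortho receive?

Meeting every minimum uses 0+10+30+0 = 40 nurse-hours, leaving 260.
Order the wards by care index per hour: ER 160 > Rehab 150 > Ortho 100 > Onc 30.
ER: +110 to 120 (cap) ; 150 left.
Rehab: +50 to 50 (cap) ; 100 left.
Ortho: +100 (room for 120) → 130. Pool exhausted.

130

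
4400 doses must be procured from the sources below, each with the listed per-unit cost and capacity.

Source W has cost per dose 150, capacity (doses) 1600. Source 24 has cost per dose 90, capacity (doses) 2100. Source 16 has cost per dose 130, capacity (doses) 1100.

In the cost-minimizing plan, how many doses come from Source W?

Cheapest first:
Source 24 at 90: take all 2100 doses — 2300 still needed.
Take 1100 from Source 16 at 130 — need 1200 more.
Source W (150): take the remaining 1200 — done.

1200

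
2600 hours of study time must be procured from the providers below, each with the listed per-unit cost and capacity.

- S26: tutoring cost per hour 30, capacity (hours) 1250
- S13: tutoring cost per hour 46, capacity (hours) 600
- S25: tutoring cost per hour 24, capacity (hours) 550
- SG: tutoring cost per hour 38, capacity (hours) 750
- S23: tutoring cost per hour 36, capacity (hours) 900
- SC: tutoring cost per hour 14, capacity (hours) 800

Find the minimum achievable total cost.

61900

Use providers in increasing cost order.
Take 800 from SC at 14 → need 1800 more.
S25 at 24: take all 550 hours → 1250 still needed.
S26 at 30: take all 1250 hours → 0 still needed.
S23, SG, S13: unused.
Cost = 800×14 + 550×24 + 1250×30 = 61900.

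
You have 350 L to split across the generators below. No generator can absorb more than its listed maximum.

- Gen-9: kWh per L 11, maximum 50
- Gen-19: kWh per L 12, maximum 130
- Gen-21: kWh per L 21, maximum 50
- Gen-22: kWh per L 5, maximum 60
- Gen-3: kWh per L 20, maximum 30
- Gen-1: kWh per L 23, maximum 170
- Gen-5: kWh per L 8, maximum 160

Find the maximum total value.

6760

Rank by kWh per L: Gen-1 23 > Gen-21 21 > Gen-3 20 > Gen-19 12 > Gen-9 11 > Gen-5 8 > Gen-22 5.
Gen-1: +170 to 170 (cap) → 180 left.
Gen-21: +50 to 50 (cap) → 130 left.
Gen-3: +30 to 30 (cap) → 100 left.
Only 100 left; Gen-19 takes them to reach 100.
Total = 12×100 + 21×50 + 20×30 + 23×170 = 6760.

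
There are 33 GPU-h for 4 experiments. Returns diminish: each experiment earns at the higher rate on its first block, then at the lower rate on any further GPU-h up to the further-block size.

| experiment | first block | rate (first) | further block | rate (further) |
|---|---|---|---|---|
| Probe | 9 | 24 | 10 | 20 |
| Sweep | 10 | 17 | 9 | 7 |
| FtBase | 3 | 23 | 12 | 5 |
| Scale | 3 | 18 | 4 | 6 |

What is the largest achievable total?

Rank every tier by rate: Probe/tier1 24 > FtBase/tier1 23 > Probe/tier2 20 > Scale/tier1 18 > Sweep/tier1 17 > Sweep/tier2 7 > Scale/tier2 6 > FtBase/tier2 5.
Probe/tier1 (24): +9 — 24 left.
FtBase/tier1 (23): +3 — 21 left.
Probe/tier2 (20): +10 — 11 left.
Fill Scale tier1 block (3 at 18) — 8 left.
Sweep/tier1: +8 of 10 at 17; pool empty.
Total = 24×9 + 23×3 + 20×10 + 18×3 + 17×8 = 675.

675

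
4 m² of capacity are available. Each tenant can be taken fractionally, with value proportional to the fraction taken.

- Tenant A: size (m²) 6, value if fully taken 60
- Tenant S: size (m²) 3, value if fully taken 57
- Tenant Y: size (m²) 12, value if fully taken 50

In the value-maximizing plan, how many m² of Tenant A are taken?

1

Best value per unit of size first: Tenant S 57/3≈19, Tenant A 60/6≈10, Tenant Y 50/12≈4.17.
All 3 m² of Tenant S fit (value 57) → 1 remain.
Fill the last 1 m² with part of Tenant A: 1/6 of it earns 10.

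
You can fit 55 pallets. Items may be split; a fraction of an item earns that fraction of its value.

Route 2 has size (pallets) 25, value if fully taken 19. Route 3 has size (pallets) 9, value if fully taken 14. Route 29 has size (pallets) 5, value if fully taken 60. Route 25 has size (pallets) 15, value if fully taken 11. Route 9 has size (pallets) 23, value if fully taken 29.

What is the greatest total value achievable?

116.68

Rank by value-to-size ratio: Route 29 60/5≈12, Route 3 14/9≈1.56, Route 9 29/23≈1.26, Route 2 19/25≈0.76, Route 25 11/15≈0.733.
All 5 pallets of Route 29 fit (value 60) ; 50 remain.
All 9 pallets of Route 3 fit (value 14) ; 41 remain.
Take all of Route 9 (23 pallets, value 29) ; 18 pallets left.
18 pallets left: a 18/25 share of Route 2 gives 19×18/25 = 13.68.
Total value = 116.68.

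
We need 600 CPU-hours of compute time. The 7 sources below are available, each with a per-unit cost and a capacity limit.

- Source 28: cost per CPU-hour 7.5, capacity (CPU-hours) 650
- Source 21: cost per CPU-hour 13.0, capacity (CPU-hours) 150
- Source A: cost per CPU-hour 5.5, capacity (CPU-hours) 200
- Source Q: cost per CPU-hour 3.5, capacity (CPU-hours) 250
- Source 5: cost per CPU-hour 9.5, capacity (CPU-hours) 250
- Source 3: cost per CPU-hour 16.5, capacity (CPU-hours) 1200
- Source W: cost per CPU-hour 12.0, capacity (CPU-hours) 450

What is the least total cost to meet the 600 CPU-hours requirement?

Use sources in increasing cost order.
Source Q (3.5): use full 250 → 350 CPU-hours to go.
Source A at 5.5: take all 200 CPU-hours → 150 still needed.
Source 28 (7.5): take the remaining 150 → done.
Source 5, Source W, Source 21, Source 3: unused.
Cost = 250×3.5 + 200×5.5 + 150×7.5 = 3100.

3100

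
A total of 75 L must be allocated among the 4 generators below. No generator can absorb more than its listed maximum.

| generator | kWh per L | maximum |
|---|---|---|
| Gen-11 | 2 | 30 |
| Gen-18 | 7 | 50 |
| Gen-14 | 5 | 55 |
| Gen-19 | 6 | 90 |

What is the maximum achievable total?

Order the generators by kWh per L: Gen-18 7 > Gen-19 6 > Gen-14 5 > Gen-11 2.
Give Gen-18 50 to hit its cap of 50 ; 25 left.
Gen-19: +25 (room for 90) → 25. Pool exhausted.
Total = 7×50 + 6×25 = 500.

500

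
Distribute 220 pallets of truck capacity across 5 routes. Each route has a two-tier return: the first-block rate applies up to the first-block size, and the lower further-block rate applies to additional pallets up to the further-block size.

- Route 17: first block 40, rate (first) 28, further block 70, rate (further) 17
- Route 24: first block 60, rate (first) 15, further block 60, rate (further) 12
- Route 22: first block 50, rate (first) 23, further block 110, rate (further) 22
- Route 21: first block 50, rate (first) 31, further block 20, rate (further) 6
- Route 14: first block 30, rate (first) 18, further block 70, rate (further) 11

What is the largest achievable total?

5580

Rank every tier by rate: Route 21/tier1 31 > Route 17/tier1 28 > Route 22/tier1 23 > Route 22/tier2 22 > Route 14/tier1 18 > Route 17/tier2 17 > Route 24/tier1 15 > Route 24/tier2 12 > Route 14/tier2 11 > Route 21/tier2 6.
Fill Route 21 tier1 block (50 at 31) ; 170 left.
Route 17/tier1 (28): +40 ; 130 left.
Route 22/tier1 (23): +50 ; 80 left.
Route 22/tier2: +80 of 110 at 22; pool empty.
Total = 31×50 + 28×40 + 23×50 + 22×80 = 5580.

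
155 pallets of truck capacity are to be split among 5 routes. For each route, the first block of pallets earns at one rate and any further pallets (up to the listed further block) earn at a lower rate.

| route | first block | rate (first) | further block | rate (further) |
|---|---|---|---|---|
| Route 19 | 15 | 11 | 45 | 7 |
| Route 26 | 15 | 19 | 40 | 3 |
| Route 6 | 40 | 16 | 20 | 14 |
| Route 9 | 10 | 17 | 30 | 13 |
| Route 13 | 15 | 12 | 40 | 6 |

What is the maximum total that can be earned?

2180

Rank every tier by rate: Route 26/first 19 > Route 9/first 17 > Route 6/first 16 > Route 6/second 14 > Route 9/second 13 > Route 13/first 12 > Route 19/first 11 > Route 19/second 7 > Route 13/second 6 > Route 26/second 3.
Route 26/first (19): +15 — 140 left.
Route 9 first at 17: fill all 10 — 130 left.
Route 6/first (16): +40 — 90 left.
Route 6/second (14): +20 — 70 left.
Route 9 second at 13: fill all 30 — 40 left.
Route 13 first at 12: fill all 15 — 25 left.
Route 19/first (11): +15 — 10 left.
Route 19/second: +10 of 45 at 7; pool empty.
Total = 19×15 + 17×10 + 16×40 + 14×20 + 13×30 + 12×15 + 11×15 + 7×10 = 2180.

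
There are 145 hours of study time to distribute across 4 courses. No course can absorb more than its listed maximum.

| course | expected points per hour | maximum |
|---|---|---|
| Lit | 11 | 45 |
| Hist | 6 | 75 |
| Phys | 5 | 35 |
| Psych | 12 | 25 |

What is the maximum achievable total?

1245

Highest expected points per hour first: Psych 12 > Lit 11 > Hist 6 > Phys 5.
Psych: +25 to 25 (cap) → 120 left.
Lit takes 45 to reach its cap of 45 → 75 left.
Give Hist 75 to hit its cap of 75 → 0 left.
Total = 11×45 + 6×75 + 12×25 = 1245.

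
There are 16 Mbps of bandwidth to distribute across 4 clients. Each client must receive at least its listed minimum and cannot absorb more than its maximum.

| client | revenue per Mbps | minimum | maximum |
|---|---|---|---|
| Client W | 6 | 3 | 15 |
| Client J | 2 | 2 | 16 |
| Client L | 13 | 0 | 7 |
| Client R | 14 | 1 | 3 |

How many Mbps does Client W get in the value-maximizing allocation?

4

Meeting every minimum uses 3+2+0+1 = 6 Mbps, leaving 10.
Highest revenue per Mbps first: Client R 14 > Client L 13 > Client W 6 > Client J 2.
Client R: +2 to 3 (cap) ; 8 left.
Client L: +7 to 7 (cap) ; 1 left.
Only 1 left; Client W takes them to reach 4.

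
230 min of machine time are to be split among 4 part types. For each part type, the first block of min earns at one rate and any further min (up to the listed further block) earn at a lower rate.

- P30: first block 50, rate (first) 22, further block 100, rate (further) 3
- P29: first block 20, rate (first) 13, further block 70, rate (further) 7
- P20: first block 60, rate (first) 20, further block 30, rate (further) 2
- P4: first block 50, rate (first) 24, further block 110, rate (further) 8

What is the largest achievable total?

4160

Rank every tier by rate: P4/T1 24 > P30/T1 22 > P20/T1 20 > P29/T1 13 > P4/T2 8 > P29/T2 7 > P30/T2 3 > P20/T2 2.
Fill P4 T1 block (50 at 24) → 180 left.
P30 T1 at 22: fill all 50 → 130 left.
Fill P20 T1 block (60 at 20) → 70 left.
Fill P29 T1 block (20 at 13) → 50 left.
P4 T2 at 8: only 50 left, fill 50.
Total = 24×50 + 22×50 + 20×60 + 13×20 + 8×50 = 4160.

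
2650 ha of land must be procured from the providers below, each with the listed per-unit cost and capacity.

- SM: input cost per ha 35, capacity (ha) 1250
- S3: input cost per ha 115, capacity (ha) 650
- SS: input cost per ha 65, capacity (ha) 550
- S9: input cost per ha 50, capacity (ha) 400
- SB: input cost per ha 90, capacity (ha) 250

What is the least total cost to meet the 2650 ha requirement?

Use providers in increasing cost order.
SM at 35: take all 1250 ha — 1400 still needed.
Take 400 from S9 at 50 — need 1000 more.
Take 550 from SS at 65 — need 450 more.
Take 250 from SB at 90 — need 200 more.
Take 200 from S3 at 115 to finish.
Cost = 1250×35 + 400×50 + 550×65 + 250×90 + 200×115 = 145000.

145000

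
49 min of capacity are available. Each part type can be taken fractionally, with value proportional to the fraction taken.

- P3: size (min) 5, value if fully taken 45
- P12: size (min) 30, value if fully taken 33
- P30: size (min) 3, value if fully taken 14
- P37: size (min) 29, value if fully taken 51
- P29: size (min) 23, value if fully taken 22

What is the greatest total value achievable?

Best value per unit of size first: P3 45/5≈9, P30 14/3≈4.67, P37 51/29≈1.76, P12 33/30≈1.1, P29 22/23≈0.957.
P3: take in full, 5 min for value 45 → 44 left.
All 3 min of P30 fit (value 14) → 41 remain.
P37: take in full, 29 min for value 51 → 12 left.
12 min left: a 12/30 share of P12 gives 33×12/30 = 13.2.
Total value = 123.2.

123.2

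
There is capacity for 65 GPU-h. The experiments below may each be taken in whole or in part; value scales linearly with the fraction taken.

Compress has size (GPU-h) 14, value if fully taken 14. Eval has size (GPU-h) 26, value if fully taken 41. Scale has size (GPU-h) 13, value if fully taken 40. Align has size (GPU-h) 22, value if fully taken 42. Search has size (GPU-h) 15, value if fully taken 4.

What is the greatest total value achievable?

127

Best value per unit of size first: Scale 40/13≈3.08, Align 42/22≈1.91, Eval 41/26≈1.58, Compress 14/14≈1, Search 4/15≈0.267.
Scale: take in full, 13 GPU-h for value 40 ; 52 left.
Align: take in full, 22 GPU-h for value 42 ; 30 left.
Eval: take in full, 26 GPU-h for value 41 ; 4 left.
4 GPU-h left: a 4/14 share of Compress gives 14×4/14 = 4.
Total value = 127.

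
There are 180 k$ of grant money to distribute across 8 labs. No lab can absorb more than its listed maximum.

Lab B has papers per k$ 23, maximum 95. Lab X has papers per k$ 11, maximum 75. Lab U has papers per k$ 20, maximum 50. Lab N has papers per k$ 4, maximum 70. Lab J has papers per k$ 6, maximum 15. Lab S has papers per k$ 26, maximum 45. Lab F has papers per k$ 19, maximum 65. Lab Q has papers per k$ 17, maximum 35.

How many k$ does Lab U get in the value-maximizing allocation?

Highest papers per k$ first: Lab S 26 > Lab B 23 > Lab U 20 > Lab F 19 > Lab Q 17 > Lab X 11 > Lab J 6 > Lab N 4.
Lab S takes 45 to reach its cap of 45 → 135 left.
Lab B: +95 to 95 (cap) → 40 left.
Only 40 left; Lab U takes them to reach 40.

40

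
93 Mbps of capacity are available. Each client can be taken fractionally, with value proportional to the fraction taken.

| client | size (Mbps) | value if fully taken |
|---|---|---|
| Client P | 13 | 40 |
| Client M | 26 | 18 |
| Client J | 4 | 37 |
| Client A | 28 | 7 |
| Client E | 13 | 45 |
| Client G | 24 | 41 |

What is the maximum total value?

Sort by value density: Client J 37/4≈9.25, Client E 45/13≈3.46, Client P 40/13≈3.08, Client G 41/24≈1.71, Client M 18/26≈0.692, Client A 7/28≈0.25.
All 4 Mbps of Client J fit (value 37) ; 89 remain.
Take all of Client E (13 Mbps, value 45) ; 76 Mbps left.
Take all of Client P (13 Mbps, value 40) ; 63 Mbps left.
Client G: take in full, 24 Mbps for value 41 ; 39 left.
All 26 Mbps of Client M fit (value 18) ; 13 remain.
Only 13 Mbps remain; take 13/28 of Client A for value 7×13/28 = 3.25.
Total value = 184.25.

184.25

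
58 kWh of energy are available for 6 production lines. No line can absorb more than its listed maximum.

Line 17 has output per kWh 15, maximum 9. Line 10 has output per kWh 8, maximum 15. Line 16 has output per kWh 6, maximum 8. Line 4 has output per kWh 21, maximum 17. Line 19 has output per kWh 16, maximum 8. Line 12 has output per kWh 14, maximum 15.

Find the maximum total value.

902

Highest output per kWh first: Line 4 21 > Line 19 16 > Line 17 15 > Line 12 14 > Line 10 8 > Line 16 6.
Line 4: +17 to 17 (cap) → 41 left.
Line 19: +8 to 8 (cap) → 33 left.
Line 17: +9 to 9 (cap) → 24 left.
Line 12: +15 to 15 (cap) → 9 left.
Only 9 left; Line 10 takes them to reach 9.
Total = 15×9 + 8×9 + 21×17 + 16×8 + 14×15 = 902.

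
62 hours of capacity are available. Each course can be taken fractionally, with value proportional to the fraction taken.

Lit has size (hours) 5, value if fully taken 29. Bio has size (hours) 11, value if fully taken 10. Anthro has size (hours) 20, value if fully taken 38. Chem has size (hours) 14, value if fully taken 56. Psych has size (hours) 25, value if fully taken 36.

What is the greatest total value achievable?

156.12

Rank by value-to-size ratio: Lit 29/5≈5.8, Chem 56/14≈4, Anthro 38/20≈1.9, Psych 36/25≈1.44, Bio 10/11≈0.909.
Take all of Lit (5 hours, value 29) → 57 hours left.
Chem: take in full, 14 hours for value 56 → 43 left.
Take all of Anthro (20 hours, value 38) → 23 hours left.
Fill the last 23 hours with part of Psych: 23/25 of it earns 33.12.
Total value = 156.12.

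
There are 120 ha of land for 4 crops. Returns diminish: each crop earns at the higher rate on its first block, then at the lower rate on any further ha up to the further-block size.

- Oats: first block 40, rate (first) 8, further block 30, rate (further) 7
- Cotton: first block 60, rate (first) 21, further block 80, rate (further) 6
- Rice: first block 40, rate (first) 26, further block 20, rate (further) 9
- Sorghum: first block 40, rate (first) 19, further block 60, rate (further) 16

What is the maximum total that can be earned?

2680

Rank every tier by rate: Rice/tier1 26 > Cotton/tier1 21 > Sorghum/tier1 19 > Sorghum/tier2 16 > Rice/tier2 9 > Oats/tier1 8 > Oats/tier2 7 > Cotton/tier2 6.
Rice/tier1 (26): +40 → 80 left.
Cotton/tier1 (21): +60 → 20 left.
20 remain; put them into Sorghum tier1 at 19.
Total = 26×40 + 21×60 + 19×20 = 2680.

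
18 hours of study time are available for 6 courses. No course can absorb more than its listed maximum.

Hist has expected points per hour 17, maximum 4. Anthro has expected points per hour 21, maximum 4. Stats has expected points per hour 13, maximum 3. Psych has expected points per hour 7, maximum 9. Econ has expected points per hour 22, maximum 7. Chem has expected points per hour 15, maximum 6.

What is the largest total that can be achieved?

351

Order the courses by expected points per hour: Econ 22 > Anthro 21 > Hist 17 > Chem 15 > Stats 13 > Psych 7.
Econ: +7 to 7 (cap) — 11 left.
Anthro takes 4 to reach its cap of 4 — 7 left.
Give Hist 4 to hit its cap of 4 — 3 left.
Chem has room for 6 but only 3 remain, so it gets 3.
Total = 17×4 + 21×4 + 22×7 + 15×3 = 351.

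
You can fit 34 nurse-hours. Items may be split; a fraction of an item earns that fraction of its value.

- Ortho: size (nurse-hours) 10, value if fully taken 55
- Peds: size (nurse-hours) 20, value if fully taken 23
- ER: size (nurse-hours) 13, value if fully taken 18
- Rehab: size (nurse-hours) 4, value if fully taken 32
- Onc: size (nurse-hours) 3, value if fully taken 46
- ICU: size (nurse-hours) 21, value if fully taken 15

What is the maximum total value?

155.6

Best value per unit of size first: Onc 46/3≈15.3, Rehab 32/4≈8, Ortho 55/10≈5.5, ER 18/13≈1.38, Peds 23/20≈1.15, ICU 15/21≈0.714.
Take all of Onc (3 nurse-hours, value 46) → 31 nurse-hours left.
Take all of Rehab (4 nurse-hours, value 32) → 27 nurse-hours left.
Ortho: take in full, 10 nurse-hours for value 55 → 17 left.
All 13 nurse-hours of ER fit (value 18) → 4 remain.
Only 4 nurse-hours remain; take 4/20 of Peds for value 23×4/20 = 4.6.
Total value = 155.6.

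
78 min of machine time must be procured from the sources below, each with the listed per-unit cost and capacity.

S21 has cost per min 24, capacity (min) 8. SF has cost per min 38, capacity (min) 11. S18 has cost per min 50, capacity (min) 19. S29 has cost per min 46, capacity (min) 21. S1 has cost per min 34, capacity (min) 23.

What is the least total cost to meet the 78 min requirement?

Use sources in increasing cost order.
Take 8 from S21 at 24 ; need 70 more.
Take 23 from S1 at 34 ; need 47 more.
Take 11 from SF at 38 ; need 36 more.
S29 (46): use full 21 ; 15 min to go.
S18 (50): take the remaining 15 ; done.
Cost = 8×24 + 23×34 + 11×38 + 21×46 + 15×50 = 3108.

3108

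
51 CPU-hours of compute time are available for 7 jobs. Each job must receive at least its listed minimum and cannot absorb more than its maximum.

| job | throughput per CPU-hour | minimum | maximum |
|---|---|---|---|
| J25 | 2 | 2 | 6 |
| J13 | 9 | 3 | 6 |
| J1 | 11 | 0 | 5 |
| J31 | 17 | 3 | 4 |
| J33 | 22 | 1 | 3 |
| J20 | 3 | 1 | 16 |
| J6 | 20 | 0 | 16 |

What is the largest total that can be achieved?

612

Meeting every minimum uses 2+3+0+3+1+1+0 = 10 CPU-hours, leaving 41.
Rank by throughput per CPU-hour: J33 22 > J6 20 > J31 17 > J1 11 > J13 9 > J20 3 > J25 2.
J33: +2 to 3 (cap) ; 39 left.
Give J6 16 more to hit its cap of 16 ; 23 left.
Give J31 1 more to hit its cap of 4 ; 22 left.
J1: +5 to 5 (cap) ; 17 left.
Give J13 3 more to hit its cap of 6 ; 14 left.
J20: +14 (room for 15) → 15. Pool exhausted.
Total = 2×2 + 9×6 + 11×5 + 17×4 + 22×3 + 3×15 + 20×16 = 612.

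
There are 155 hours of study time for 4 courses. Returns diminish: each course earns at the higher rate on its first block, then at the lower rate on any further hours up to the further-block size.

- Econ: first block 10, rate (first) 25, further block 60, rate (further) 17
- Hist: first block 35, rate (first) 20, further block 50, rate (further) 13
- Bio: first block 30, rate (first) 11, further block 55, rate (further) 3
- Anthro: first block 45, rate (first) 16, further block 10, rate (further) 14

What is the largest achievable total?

2760

Order all 8 blocks by rate: Econ/T1 25 > Hist/T1 20 > Econ/T2 17 > Anthro/T1 16 > Anthro/T2 14 > Hist/T2 13 > Bio/T1 11 > Bio/T2 3.
Fill Econ T1 block (10 at 25) ; 145 left.
Hist T1 at 20: fill all 35 ; 110 left.
Fill Econ T2 block (60 at 17) ; 50 left.
Anthro T1 at 16: fill all 45 ; 5 left.
5 remain; put them into Anthro T2 at 14.
Total = 25×10 + 20×35 + 17×60 + 16×45 + 14×5 = 2760.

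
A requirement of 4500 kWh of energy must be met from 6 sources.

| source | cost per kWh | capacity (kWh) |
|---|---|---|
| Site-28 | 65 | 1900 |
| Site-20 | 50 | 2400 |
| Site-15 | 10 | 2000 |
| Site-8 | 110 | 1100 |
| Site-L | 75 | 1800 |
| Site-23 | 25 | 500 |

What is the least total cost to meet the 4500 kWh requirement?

132500

Cheapest first:
Site-15 (10): use full 2000 ; 2500 kWh to go.
Take 500 from Site-23 at 25 ; need 2000 more.
Site-20 (50): take the remaining 2000 ; done.
Site-28, Site-L, Site-8: unused.
Cost = 2000×10 + 500×25 + 2000×50 = 132500.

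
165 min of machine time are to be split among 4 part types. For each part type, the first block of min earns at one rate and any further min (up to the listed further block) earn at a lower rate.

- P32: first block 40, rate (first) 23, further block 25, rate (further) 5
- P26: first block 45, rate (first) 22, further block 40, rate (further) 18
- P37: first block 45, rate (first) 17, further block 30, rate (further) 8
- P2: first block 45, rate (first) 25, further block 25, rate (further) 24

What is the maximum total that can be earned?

3815

Order all 8 blocks by rate: P2/first 25 > P2/second 24 > P32/first 23 > P26/first 22 > P26/second 18 > P37/first 17 > P37/second 8 > P32/second 5.
P2 first at 25: fill all 45 — 120 left.
P2/second (24): +25 — 95 left.
Fill P32 first block (40 at 23) — 55 left.
P26 first at 22: fill all 45 — 10 left.
P26/second: +10 of 40 at 18; pool empty.
Total = 25×45 + 24×25 + 23×40 + 22×45 + 18×10 = 3815.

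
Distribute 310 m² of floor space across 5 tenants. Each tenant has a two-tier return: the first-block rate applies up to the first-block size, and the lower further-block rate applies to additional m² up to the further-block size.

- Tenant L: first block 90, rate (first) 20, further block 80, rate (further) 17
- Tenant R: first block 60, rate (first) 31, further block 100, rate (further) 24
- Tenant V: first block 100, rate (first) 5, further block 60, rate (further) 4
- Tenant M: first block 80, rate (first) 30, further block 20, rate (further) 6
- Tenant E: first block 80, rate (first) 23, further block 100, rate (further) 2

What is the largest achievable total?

Order all 10 blocks by rate: Tenant R/first 31 > Tenant M/first 30 > Tenant R/second 24 > Tenant E/first 23 > Tenant L/first 20 > Tenant L/second 17 > Tenant M/second 6 > Tenant V/first 5 > Tenant V/second 4 > Tenant E/second 2.
Tenant R/first (31): +60 → 250 left.
Tenant M/first (30): +80 → 170 left.
Fill Tenant R second block (100 at 24) → 70 left.
70 remain; put them into Tenant E first at 23.
Total = 31×60 + 30×80 + 24×100 + 23×70 = 8270.

8270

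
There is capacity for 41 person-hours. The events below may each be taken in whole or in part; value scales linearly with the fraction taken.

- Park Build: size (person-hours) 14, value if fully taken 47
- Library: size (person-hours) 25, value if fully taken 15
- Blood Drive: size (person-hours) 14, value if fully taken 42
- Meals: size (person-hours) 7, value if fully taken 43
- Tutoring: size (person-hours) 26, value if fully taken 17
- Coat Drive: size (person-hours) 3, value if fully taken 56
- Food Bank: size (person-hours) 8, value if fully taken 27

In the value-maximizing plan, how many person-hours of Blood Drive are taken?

Sort by value density: Coat Drive 56/3≈18.7, Meals 43/7≈6.14, Food Bank 27/8≈3.38, Park Build 47/14≈3.36, Blood Drive 42/14≈3, Tutoring 17/26≈0.654, Library 15/25≈0.6.
Take all of Coat Drive (3 person-hours, value 56) → 38 person-hours left.
All 7 person-hours of Meals fit (value 43) → 31 remain.
Take all of Food Bank (8 person-hours, value 27) → 23 person-hours left.
All 14 person-hours of Park Build fit (value 47) → 9 remain.
Fill the last 9 person-hours with part of Blood Drive: 9/14 of it earns 27.

9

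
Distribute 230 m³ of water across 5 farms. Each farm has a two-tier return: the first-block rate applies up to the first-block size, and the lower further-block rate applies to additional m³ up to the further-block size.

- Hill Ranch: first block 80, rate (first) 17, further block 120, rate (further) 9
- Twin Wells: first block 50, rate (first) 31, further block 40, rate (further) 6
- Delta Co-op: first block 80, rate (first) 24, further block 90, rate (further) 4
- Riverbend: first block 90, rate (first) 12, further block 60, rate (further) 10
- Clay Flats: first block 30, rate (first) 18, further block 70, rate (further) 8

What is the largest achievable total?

5200

Rank every tier by rate: Twin Wells/first 31 > Delta Co-op/first 24 > Clay Flats/first 18 > Hill Ranch/first 17 > Riverbend/first 12 > Riverbend/second 10 > Hill Ranch/second 9 > Clay Flats/second 8 > Twin Wells/second 6 > Delta Co-op/second 4.
Fill Twin Wells first block (50 at 31) — 180 left.
Delta Co-op first at 24: fill all 80 — 100 left.
Fill Clay Flats first block (30 at 18) — 70 left.
70 remain; put them into Hill Ranch first at 17.
Total = 31×50 + 24×80 + 18×30 + 17×70 = 5200.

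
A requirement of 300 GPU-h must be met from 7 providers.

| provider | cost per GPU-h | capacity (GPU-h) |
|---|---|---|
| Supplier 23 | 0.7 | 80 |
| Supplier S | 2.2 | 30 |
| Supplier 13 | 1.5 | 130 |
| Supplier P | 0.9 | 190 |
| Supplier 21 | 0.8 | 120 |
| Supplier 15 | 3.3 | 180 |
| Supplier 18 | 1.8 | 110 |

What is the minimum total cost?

242

Cheapest first:
Supplier 23 at 0.7: take all 80 GPU-h — 220 still needed.
Take 120 from Supplier 21 at 0.8 — need 100 more.
Take 100 from Supplier P at 0.9 to finish.
Supplier 13, Supplier 18, Supplier S, Supplier 15: unused.
Cost = 80×0.7 + 120×0.8 + 100×0.9 = 242.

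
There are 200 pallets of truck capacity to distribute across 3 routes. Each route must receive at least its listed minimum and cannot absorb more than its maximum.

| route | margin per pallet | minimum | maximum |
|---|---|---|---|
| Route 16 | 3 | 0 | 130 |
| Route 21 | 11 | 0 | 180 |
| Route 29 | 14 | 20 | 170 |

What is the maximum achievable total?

2710

Meeting every minimum uses 0+0+20 = 20 pallets, leaving 180.
Order the routes by margin per pallet: Route 29 14 > Route 21 11 > Route 16 3.
Give Route 29 150 more to hit its cap of 170 — 30 left.
Route 21: +30 (room for 180) → 30. Pool exhausted.
Total = 11×30 + 14×170 = 2710.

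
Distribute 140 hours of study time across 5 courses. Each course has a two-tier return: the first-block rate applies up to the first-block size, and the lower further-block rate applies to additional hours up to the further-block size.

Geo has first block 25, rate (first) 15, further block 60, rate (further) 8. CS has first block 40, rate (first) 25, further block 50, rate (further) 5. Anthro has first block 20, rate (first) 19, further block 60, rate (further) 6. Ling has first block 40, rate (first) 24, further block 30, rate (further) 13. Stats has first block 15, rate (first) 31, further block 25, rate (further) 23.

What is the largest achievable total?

Order all 10 blocks by rate: Stats/tier1 31 > CS/tier1 25 > Ling/tier1 24 > Stats/tier2 23 > Anthro/tier1 19 > Geo/tier1 15 > Ling/tier2 13 > Geo/tier2 8 > Anthro/tier2 6 > CS/tier2 5.
Stats tier1 at 31: fill all 15 → 125 left.
Fill CS tier1 block (40 at 25) → 85 left.
Ling tier1 at 24: fill all 40 → 45 left.
Fill Stats tier2 block (25 at 23) → 20 left.
Anthro tier1 at 19: fill all 20 → 0 left.
Total = 31×15 + 25×40 + 24×40 + 23×25 + 19×20 = 3380.

3380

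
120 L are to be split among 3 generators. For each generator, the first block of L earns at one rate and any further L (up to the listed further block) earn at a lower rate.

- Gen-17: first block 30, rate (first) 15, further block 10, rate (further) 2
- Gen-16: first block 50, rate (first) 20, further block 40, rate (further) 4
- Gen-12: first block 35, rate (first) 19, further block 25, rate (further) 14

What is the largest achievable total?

Treat each block as its own option and order by rate: Gen-16/T1 20 > Gen-12/T1 19 > Gen-17/T1 15 > Gen-12/T2 14 > Gen-16/T2 4 > Gen-17/T2 2.
Fill Gen-16 T1 block (50 at 20) — 70 left.
Gen-12/T1 (19): +35 — 35 left.
Fill Gen-17 T1 block (30 at 15) — 5 left.
Gen-12/T2: +5 of 25 at 14; pool empty.
Total = 20×50 + 19×35 + 15×30 + 14×5 = 2185.

2185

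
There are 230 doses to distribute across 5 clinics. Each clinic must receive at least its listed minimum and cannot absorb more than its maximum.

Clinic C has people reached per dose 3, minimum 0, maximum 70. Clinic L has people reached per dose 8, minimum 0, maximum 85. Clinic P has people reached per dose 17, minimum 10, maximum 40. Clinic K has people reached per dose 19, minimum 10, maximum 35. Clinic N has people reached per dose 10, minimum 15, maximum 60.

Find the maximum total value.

Meeting every minimum uses 0+0+10+10+15 = 35 doses, leaving 195.
Rank by people reached per dose: Clinic K 19 > Clinic P 17 > Clinic N 10 > Clinic L 8 > Clinic C 3.
Give Clinic K 25 more to hit its cap of 35 — 170 left.
Give Clinic P 30 more to hit its cap of 40 — 140 left.
Clinic N takes 45 more to reach its cap of 60 — 95 left.
Clinic L takes 85 more to reach its cap of 85 — 10 left.
Only 10 left; Clinic C takes them to reach 10.
Total = 3×10 + 8×85 + 17×40 + 19×35 + 10×60 = 2655.

2655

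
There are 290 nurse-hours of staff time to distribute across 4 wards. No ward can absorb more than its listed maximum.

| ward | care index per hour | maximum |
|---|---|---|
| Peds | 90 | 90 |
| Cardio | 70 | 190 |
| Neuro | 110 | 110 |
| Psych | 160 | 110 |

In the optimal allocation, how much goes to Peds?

70

Order the wards by care index per hour: Psych 160 > Neuro 110 > Peds 90 > Cardio 70.
Give Psych 110 to hit its cap of 110 → 180 left.
Give Neuro 110 to hit its cap of 110 → 70 left.
Peds: +70 (room for 90) → 70. Pool exhausted.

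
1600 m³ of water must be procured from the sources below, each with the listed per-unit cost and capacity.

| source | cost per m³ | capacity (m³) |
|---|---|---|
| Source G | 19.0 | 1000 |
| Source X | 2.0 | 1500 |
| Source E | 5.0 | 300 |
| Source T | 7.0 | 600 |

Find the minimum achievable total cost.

3500

Fill from the cheapest source first.
Source X (2.0): use full 1500 ; 100 m³ to go.
Take 100 from Source E at 5.0 to finish.
Source T, Source G: unused.
Cost = 1500×2.0 + 100×5.0 = 3500.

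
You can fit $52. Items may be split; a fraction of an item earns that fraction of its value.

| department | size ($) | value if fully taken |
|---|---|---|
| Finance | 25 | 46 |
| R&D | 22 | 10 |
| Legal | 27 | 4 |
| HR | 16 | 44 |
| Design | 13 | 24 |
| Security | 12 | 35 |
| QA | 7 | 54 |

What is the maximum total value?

164.36

Best value per unit of size first: QA 54/7≈7.71, Security 35/12≈2.92, HR 44/16≈2.75, Design 24/13≈1.85, Finance 46/25≈1.84, R&D 10/22≈0.455, Legal 4/27≈0.148.
Take all of QA (7 $, value 54) ; 45 $ left.
All 12 $ of Security fit (value 35) ; 33 remain.
Take all of HR (16 $, value 44) ; 17 $ left.
Design: take in full, 13 $ for value 24 ; 4 left.
4 $ left: a 4/25 share of Finance gives 46×4/25 = 7.36.
Total value = 164.36.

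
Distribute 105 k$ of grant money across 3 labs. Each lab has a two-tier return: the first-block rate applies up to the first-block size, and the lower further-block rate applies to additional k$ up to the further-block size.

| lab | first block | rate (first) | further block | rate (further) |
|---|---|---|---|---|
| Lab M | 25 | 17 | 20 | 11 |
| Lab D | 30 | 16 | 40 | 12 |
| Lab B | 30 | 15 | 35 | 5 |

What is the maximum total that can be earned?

1595

Rank every tier by rate: Lab M/tier1 17 > Lab D/tier1 16 > Lab B/tier1 15 > Lab D/tier2 12 > Lab M/tier2 11 > Lab B/tier2 5.
Fill Lab M tier1 block (25 at 17) ; 80 left.
Lab D/tier1 (16): +30 ; 50 left.
Fill Lab B tier1 block (30 at 15) ; 20 left.
Lab D/tier2: +20 of 40 at 12; pool empty.
Total = 17×25 + 16×30 + 15×30 + 12×20 = 1595.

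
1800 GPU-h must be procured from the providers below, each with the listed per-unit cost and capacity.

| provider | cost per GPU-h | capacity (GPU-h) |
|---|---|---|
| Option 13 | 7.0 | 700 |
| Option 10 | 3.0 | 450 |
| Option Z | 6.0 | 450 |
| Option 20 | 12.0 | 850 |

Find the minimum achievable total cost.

Use providers in increasing cost order.
Option 10 (3.0): use full 450 — 1350 GPU-h to go.
Take 450 from Option Z at 6.0 — need 900 more.
Take 700 from Option 13 at 7.0 — need 200 more.
Option 20 at 12.0: take 200 of its 850 — requirement met.
Cost = 450×3.0 + 450×6.0 + 700×7.0 + 200×12.0 = 11350.

11350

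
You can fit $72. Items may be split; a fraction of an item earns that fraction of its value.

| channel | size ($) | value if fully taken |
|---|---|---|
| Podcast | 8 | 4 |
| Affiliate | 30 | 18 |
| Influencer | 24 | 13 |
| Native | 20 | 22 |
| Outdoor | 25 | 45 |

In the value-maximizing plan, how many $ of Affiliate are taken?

Rank by value-to-size ratio: Outdoor 45/25≈1.8, Native 22/20≈1.1, Affiliate 18/30≈0.6, Influencer 13/24≈0.542, Podcast 4/8≈0.5.
All 25 $ of Outdoor fit (value 45) — 47 remain.
Native: take in full, 20 $ for value 22 — 27 left.
Fill the last 27 $ with part of Affiliate: 27/30 of it earns 16.2.

27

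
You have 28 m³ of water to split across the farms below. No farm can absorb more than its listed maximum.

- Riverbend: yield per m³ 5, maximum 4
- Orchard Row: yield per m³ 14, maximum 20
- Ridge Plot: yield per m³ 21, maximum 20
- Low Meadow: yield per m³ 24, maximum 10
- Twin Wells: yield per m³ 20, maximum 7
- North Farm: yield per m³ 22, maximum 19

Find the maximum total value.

Order the farms by yield per m³: Low Meadow 24 > North Farm 22 > Ridge Plot 21 > Twin Wells 20 > Orchard Row 14 > Riverbend 5.
Low Meadow: +10 to 10 (cap) — 18 left.
Only 18 left; North Farm takes them to reach 18.
Total = 24×10 + 22×18 = 636.

636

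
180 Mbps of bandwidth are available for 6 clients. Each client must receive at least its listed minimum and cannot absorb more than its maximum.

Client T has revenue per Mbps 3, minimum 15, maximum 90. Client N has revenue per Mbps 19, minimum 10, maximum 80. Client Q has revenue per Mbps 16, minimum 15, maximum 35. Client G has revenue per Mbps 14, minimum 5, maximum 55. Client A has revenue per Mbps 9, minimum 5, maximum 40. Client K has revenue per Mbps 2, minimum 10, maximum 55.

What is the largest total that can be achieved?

Meeting every minimum uses 15+10+15+5+5+10 = 60 Mbps, leaving 120.
Rank by revenue per Mbps: Client N 19 > Client Q 16 > Client G 14 > Client A 9 > Client T 3 > Client K 2.
Give Client N 70 more to hit its cap of 80 — 50 left.
Client Q takes 20 more to reach its cap of 35 — 30 left.
Client G: +30 (room for 50) → 35. Pool exhausted.
Total = 3×15 + 19×80 + 16×35 + 14×35 + 9×5 + 2×10 = 2680.

2680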